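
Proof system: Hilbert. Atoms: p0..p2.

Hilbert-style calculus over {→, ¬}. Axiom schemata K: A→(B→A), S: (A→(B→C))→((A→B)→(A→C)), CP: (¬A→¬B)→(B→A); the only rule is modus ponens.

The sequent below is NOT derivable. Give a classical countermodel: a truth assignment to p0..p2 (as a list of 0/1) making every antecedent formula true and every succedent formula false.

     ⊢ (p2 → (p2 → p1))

Search for a countermodel by truth-table:
  v=000: Γ:[] Δ:[(p2 → (p2 → p1))=T] refutes=False
  v=001: Γ:[] Δ:[(p2 → (p2 → p1))=F] refutes=True  ← countermodel

Result: [0, 0, 1]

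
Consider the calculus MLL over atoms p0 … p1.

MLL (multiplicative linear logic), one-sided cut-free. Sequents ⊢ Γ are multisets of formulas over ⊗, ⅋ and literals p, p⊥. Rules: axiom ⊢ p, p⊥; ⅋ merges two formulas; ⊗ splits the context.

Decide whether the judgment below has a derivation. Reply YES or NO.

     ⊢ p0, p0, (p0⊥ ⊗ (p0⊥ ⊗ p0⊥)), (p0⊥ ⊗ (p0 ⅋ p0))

Derivation trace:
[⊗]  ⊢ p0, p0, (p0⊥ ⊗ (p0⊥ ⊗ p0⊥)), (p0⊥ ⊗ (p0 ⅋ p0))
  [Ax]  ⊢ p0, p0⊥
  [⅋]  ⊢ p0, (p0⊥ ⊗ (p0⊥ ⊗ p0⊥)), (p0 ⅋ p0)
    [⊗]  ⊢ p0, p0, p0, (p0⊥ ⊗ (p0⊥ ⊗ p0⊥))
      [Ax]  ⊢ p0, p0⊥
      [⊗]  ⊢ p0, p0, (p0⊥ ⊗ p0⊥)
        [Ax]  ⊢ p0, p0⊥
        [Ax]  ⊢ p0, p0⊥

Result: YES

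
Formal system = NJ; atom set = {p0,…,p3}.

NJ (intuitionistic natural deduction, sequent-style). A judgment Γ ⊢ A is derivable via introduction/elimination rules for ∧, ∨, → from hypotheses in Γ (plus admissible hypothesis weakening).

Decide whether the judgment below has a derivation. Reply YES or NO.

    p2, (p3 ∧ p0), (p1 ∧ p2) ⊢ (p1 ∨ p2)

Derivation trace:
[Wk] p2, (p3 ∧ p0), (p1 ∧ p2) ⊢ (p1 ∨ p2)
  [∨I₂] p2, (p3 ∧ p0) ⊢ (p1 ∨ p2)
    [Wk] p2, (p3 ∧ p0) ⊢ p2
      [Ax] p2 ⊢ p2

Result: YES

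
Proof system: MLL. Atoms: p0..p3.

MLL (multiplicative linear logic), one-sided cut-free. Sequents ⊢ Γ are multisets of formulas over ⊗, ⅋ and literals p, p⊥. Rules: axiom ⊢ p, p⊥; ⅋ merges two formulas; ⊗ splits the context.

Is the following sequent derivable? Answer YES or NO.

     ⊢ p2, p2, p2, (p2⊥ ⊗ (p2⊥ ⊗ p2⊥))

Derivation trace:
[⊗]  ⊢ p2, p2, p2, (p2⊥ ⊗ (p2⊥ ⊗ p2⊥))
  [Ax]  ⊢ p2, p2⊥
  [⊗]  ⊢ p2, p2, (p2⊥ ⊗ p2⊥)
    [Ax]  ⊢ p2, p2⊥
    [Ax]  ⊢ p2, p2⊥

Result: YES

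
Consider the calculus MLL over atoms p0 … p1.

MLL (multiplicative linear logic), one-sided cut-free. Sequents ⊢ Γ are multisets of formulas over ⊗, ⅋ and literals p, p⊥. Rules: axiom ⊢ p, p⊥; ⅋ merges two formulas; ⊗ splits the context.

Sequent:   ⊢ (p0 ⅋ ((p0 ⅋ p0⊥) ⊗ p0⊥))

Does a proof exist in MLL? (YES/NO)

Proof tree:
[⅋]  ⊢ (p0 ⅋ ((p0 ⅋ p0⊥) ⊗ p0⊥))
  [⊗]  ⊢ p0, ((p0 ⅋ p0⊥) ⊗ p0⊥)
    [⅋]  ⊢ (p0 ⅋ p0⊥)
      [Ax]  ⊢ p0, p0⊥
    [Ax]  ⊢ p0, p0⊥

Result: YES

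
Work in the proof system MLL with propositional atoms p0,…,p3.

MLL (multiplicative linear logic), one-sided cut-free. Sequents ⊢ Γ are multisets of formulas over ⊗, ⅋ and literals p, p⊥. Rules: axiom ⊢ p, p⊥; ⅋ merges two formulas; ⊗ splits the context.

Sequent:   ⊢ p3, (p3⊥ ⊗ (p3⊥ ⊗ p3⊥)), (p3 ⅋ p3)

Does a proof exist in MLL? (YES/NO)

Derivation trace:
[⅋]  ⊢ p3, (p3⊥ ⊗ (p3⊥ ⊗ p3⊥)), (p3 ⅋ p3)
  [⊗]  ⊢ p3, p3, p3, (p3⊥ ⊗ (p3⊥ ⊗ p3⊥))
    [Ax]  ⊢ p3, p3⊥
    [⊗]  ⊢ p3, p3, (p3⊥ ⊗ p3⊥)
      [Ax]  ⊢ p3, p3⊥
      [Ax]  ⊢ p3, p3⊥

Result: YES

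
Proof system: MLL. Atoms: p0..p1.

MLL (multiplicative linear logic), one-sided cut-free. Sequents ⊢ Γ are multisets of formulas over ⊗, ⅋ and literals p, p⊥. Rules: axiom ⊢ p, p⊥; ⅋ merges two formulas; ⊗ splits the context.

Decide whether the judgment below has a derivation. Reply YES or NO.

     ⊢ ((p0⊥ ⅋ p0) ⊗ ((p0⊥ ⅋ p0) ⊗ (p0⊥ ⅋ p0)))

Derivation trace:
[⊗]  ⊢ ((p0⊥ ⅋ p0) ⊗ ((p0⊥ ⅋ p0) ⊗ (p0⊥ ⅋ p0)))
  [⅋]  ⊢ (p0⊥ ⅋ p0)
    [Ax]  ⊢ p0, p0⊥
  [⊗]  ⊢ ((p0⊥ ⅋ p0) ⊗ (p0⊥ ⅋ p0))
    [⅋]  ⊢ (p0⊥ ⅋ p0)
      [Ax]  ⊢ p0, p0⊥
    [⅋]  ⊢ (p0⊥ ⅋ p0)
      [Ax]  ⊢ p0, p0⊥

Result: YES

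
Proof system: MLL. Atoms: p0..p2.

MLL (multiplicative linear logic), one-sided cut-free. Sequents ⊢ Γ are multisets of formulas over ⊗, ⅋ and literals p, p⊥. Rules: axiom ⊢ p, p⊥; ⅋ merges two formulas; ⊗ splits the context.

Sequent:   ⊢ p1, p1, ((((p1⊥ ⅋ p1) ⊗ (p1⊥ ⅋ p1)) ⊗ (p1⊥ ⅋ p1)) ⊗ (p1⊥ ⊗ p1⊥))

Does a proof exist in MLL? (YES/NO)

Derivation (root first):
[⊗]  ⊢ p1, p1, ((((p1⊥ ⅋ p1) ⊗ (p1⊥ ⅋ p1)) ⊗ (p1⊥ ⅋ p1)) ⊗ (p1⊥ ⊗ p1⊥))
  [⊗]  ⊢ (((p1⊥ ⅋ p1) ⊗ (p1⊥ ⅋ p1)) ⊗ (p1⊥ ⅋ p1))
    [⊗]  ⊢ ((p1⊥ ⅋ p1) ⊗ (p1⊥ ⅋ p1))
      [⅋]  ⊢ (p1⊥ ⅋ p1)
        [Ax]  ⊢ p1, p1⊥
      [⅋]  ⊢ (p1⊥ ⅋ p1)
        [Ax]  ⊢ p1, p1⊥
    [⅋]  ⊢ (p1⊥ ⅋ p1)
      [Ax]  ⊢ p1, p1⊥
  [⊗]  ⊢ p1, p1, (p1⊥ ⊗ p1⊥)
    [Ax]  ⊢ p1, p1⊥
    [Ax]  ⊢ p1, p1⊥

Result: YES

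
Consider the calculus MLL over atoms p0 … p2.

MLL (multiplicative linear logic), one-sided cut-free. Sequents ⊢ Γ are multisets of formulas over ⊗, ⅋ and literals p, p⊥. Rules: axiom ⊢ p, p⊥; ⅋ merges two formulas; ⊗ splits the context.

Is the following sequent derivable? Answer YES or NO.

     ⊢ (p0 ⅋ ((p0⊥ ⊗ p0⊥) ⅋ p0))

Derivation trace:
[⅋]  ⊢ (p0 ⅋ ((p0⊥ ⊗ p0⊥) ⅋ p0))
  [⅋]  ⊢ p0, ((p0⊥ ⊗ p0⊥) ⅋ p0)
    [⊗]  ⊢ p0, p0, (p0⊥ ⊗ p0⊥)
      [Ax]  ⊢ p0, p0⊥
      [Ax]  ⊢ p0, p0⊥

Result: YES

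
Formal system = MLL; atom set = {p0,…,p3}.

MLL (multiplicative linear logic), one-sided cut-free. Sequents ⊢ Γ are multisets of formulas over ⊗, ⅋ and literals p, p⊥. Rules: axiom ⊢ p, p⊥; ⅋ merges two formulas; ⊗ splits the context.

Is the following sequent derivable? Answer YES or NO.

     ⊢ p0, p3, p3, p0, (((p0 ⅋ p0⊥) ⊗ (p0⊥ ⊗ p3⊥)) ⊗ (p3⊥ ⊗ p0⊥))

Proof tree:
[⊗]  ⊢ p0, p3, p3, p0, (((p0 ⅋ p0⊥) ⊗ (p0⊥ ⊗ p3⊥)) ⊗ (p3⊥ ⊗ p0⊥))
  [⊗]  ⊢ p0, p3, ((p0 ⅋ p0⊥) ⊗ (p0⊥ ⊗ p3⊥))
    [⅋]  ⊢ (p0 ⅋ p0⊥)
      [Ax]  ⊢ p0, p0⊥
    [⊗]  ⊢ p0, p3, (p0⊥ ⊗ p3⊥)
      [Ax]  ⊢ p0, p0⊥
      [Ax]  ⊢ p3, p3⊥
  [⊗]  ⊢ p3, p0, (p3⊥ ⊗ p0⊥)
    [Ax]  ⊢ p3, p3⊥
    [Ax]  ⊢ p0, p0⊥

Result: YES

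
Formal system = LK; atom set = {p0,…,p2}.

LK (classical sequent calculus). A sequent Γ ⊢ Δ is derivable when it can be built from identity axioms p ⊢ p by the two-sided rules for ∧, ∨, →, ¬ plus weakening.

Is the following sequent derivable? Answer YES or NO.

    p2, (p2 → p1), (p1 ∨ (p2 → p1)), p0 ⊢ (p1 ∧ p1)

Proof tree:
[∧R] p2, (p2 → p1), (p1 ∨ (p2 → p1)), p0 ⊢ (p1 ∧ p1)
  [WL] p2, (p2 → p1), p0 ⊢ p1
    [→L] p2, (p2 → p1) ⊢ p1
      [Ax] p2 ⊢ p2
      [Ax] p1 ⊢ p1
  [∨L] p2, (p1 ∨ (p2 → p1)) ⊢ p1
    [WR] p1 ⊢ p1, p1
      [Ax] p1 ⊢ p1
    [→L] p2, (p2 → p1) ⊢ p1
      [Ax] p2 ⊢ p2
      [Ax] p1 ⊢ p1

Result: YES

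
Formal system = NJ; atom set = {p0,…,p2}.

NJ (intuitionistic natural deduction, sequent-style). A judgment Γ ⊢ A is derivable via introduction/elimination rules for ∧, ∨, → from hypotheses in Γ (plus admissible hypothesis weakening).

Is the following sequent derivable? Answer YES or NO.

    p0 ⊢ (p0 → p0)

Proof tree:
[→I] p0 ⊢ (p0 → p0)
  [Wk] p0, p0 ⊢ p0
    [Ax] p0 ⊢ p0

Result: YES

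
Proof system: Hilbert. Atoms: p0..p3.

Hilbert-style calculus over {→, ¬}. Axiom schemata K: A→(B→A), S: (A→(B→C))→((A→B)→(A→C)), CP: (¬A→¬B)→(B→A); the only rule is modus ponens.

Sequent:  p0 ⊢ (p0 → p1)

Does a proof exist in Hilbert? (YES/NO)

Truth-table refutation:
  v=0000: Γ:[p0=F] Δ:[(p0 → p1)=T] refutes=False
  v=0001: Γ:[p0=F] Δ:[(p0 → p1)=T] refutes=False
  v=0010: Γ:[p0=F] Δ:[(p0 → p1)=T] refutes=False
  v=0011: Γ:[p0=F] Δ:[(p0 → p1)=T] refutes=False
  v=0100: Γ:[p0=F] Δ:[(p0 → p1)=T] refutes=False
  v=0101: Γ:[p0=F] Δ:[(p0 → p1)=T] refutes=False
  v=0110: Γ:[p0=F] Δ:[(p0 → p1)=T] refutes=False
  v=0111: Γ:[p0=F] Δ:[(p0 → p1)=T] refutes=False
  v=1000: Γ:[p0=T] Δ:[(p0 → p1)=F] refutes=True  ← countermodel

Result: NO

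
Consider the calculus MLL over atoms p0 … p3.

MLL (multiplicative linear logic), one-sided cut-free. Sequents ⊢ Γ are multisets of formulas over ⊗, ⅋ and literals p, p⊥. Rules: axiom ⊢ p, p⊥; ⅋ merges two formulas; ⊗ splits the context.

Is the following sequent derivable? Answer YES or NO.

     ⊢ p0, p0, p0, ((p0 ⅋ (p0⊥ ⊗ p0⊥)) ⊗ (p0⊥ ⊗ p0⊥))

Derivation (root first):
[⊗]  ⊢ p0, p0, p0, ((p0 ⅋ (p0⊥ ⊗ p0⊥)) ⊗ (p0⊥ ⊗ p0⊥))
  [⅋]  ⊢ p0, (p0 ⅋ (p0⊥ ⊗ p0⊥))
    [⊗]  ⊢ p0, p0, (p0⊥ ⊗ p0⊥)
      [Ax]  ⊢ p0, p0⊥
      [Ax]  ⊢ p0, p0⊥
  [⊗]  ⊢ p0, p0, (p0⊥ ⊗ p0⊥)
    [Ax]  ⊢ p0, p0⊥
    [Ax]  ⊢ p0, p0⊥

Result: YES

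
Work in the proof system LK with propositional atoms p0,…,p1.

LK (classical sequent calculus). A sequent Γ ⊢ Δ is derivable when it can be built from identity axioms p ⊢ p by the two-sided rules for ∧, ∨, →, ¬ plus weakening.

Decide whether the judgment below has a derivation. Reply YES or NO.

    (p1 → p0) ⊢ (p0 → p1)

Enumerate valuations to refute Γ ⊢ Δ:
  v=00: Γ:[(p1 → p0)=T] Δ:[(p0 → p1)=T] refutes=False
  v=01: Γ:[(p1 → p0)=F] Δ:[(p0 → p1)=T] refutes=False
  v=10: Γ:[(p1 → p0)=T] Δ:[(p0 → p1)=F] refutes=True  ← countermodel

Result: NO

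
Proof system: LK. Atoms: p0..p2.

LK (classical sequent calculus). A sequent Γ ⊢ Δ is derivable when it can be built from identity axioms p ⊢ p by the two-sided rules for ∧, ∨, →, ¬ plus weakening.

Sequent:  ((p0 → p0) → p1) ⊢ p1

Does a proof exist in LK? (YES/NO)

Proof tree:
[→L] ((p0 → p0) → p1) ⊢ p1
  [→R]  ⊢ (p0 → p0)
    [Ax] p0 ⊢ p0
  [Ax] p1 ⊢ p1

Result: YES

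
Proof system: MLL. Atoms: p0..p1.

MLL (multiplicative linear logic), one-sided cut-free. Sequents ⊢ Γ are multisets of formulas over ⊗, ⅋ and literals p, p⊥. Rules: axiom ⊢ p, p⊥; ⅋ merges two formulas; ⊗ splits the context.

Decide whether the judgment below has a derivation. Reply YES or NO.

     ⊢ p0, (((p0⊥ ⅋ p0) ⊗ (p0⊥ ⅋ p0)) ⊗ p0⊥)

Derivation (root first):
[⊗]  ⊢ p0, (((p0⊥ ⅋ p0) ⊗ (p0⊥ ⅋ p0)) ⊗ p0⊥)
  [⊗]  ⊢ ((p0⊥ ⅋ p0) ⊗ (p0⊥ ⅋ p0))
    [⅋]  ⊢ (p0⊥ ⅋ p0)
      [Ax]  ⊢ p0, p0⊥
    [⅋]  ⊢ (p0⊥ ⅋ p0)
      [Ax]  ⊢ p0, p0⊥
  [Ax]  ⊢ p0, p0⊥

Result: YES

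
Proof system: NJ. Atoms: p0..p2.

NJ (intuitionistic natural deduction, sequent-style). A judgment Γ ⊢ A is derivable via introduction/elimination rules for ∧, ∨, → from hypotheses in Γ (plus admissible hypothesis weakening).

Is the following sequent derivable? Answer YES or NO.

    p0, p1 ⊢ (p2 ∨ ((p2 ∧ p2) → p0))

Derivation (root first):
[∨I₂] p0, p1 ⊢ (p2 ∨ ((p2 ∧ p2) → p0))
  [→I] p0, p1 ⊢ ((p2 ∧ p2) → p0)
    [Wk] p0, (p2 ∧ p2), p1 ⊢ p0
      [Wk] p0, (p2 ∧ p2) ⊢ p0
        [Ax] p0 ⊢ p0

Result: YES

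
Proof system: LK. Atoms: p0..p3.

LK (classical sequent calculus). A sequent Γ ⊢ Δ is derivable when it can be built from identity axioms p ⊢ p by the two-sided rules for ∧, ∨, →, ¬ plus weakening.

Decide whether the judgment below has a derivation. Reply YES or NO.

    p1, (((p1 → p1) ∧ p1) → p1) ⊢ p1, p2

Derivation (root first):
[→L] p1, (((p1 → p1) ∧ p1) → p1) ⊢ p1, p2
  [∧R] p1 ⊢ ((p1 → p1) ∧ p1)
    [→R]  ⊢ (p1 → p1)
      [Ax] p1 ⊢ p1
    [Ax] p1 ⊢ p1
  [WR] p1 ⊢ p1, p2
    [Ax] p1 ⊢ p1

Result: YES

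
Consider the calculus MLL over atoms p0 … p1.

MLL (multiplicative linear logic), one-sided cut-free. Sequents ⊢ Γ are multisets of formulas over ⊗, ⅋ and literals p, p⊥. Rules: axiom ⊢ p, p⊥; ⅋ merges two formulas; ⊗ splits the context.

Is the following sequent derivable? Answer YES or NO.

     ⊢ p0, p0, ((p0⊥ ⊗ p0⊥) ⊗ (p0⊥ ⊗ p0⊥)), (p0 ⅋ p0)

Proof tree:
[⅋]  ⊢ p0, p0, ((p0⊥ ⊗ p0⊥) ⊗ (p0⊥ ⊗ p0⊥)), (p0 ⅋ p0)
  [⊗]  ⊢ p0, p0, p0, p0, ((p0⊥ ⊗ p0⊥) ⊗ (p0⊥ ⊗ p0⊥))
    [⊗]  ⊢ p0, p0, (p0⊥ ⊗ p0⊥)
      [Ax]  ⊢ p0, p0⊥
      [Ax]  ⊢ p0, p0⊥
    [⊗]  ⊢ p0, p0, (p0⊥ ⊗ p0⊥)
      [Ax]  ⊢ p0, p0⊥
      [Ax]  ⊢ p0, p0⊥

Result: YES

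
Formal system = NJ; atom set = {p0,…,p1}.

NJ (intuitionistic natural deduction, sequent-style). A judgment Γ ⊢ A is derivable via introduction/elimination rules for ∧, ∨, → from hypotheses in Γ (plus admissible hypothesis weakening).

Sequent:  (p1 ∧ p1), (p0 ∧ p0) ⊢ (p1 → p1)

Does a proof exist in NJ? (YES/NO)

Proof tree:
[Wk] (p1 ∧ p1), (p0 ∧ p0) ⊢ (p1 → p1)
  [Wk] (p1 ∧ p1) ⊢ (p1 → p1)
    [→I]  ⊢ (p1 → p1)
      [Ax] p1 ⊢ p1

Result: YES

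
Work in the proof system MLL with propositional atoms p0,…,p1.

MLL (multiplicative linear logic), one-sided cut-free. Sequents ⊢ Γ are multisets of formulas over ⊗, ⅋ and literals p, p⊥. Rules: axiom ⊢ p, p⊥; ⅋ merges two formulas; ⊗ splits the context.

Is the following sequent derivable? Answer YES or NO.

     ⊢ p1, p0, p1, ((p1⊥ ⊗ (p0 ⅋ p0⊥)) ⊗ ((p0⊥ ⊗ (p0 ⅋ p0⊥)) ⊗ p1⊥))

Proof tree:
[⊗]  ⊢ p1, p0, p1, ((p1⊥ ⊗ (p0 ⅋ p0⊥)) ⊗ ((p0⊥ ⊗ (p0 ⅋ p0⊥)) ⊗ p1⊥))
  [⊗]  ⊢ p1, (p1⊥ ⊗ (p0 ⅋ p0⊥))
    [Ax]  ⊢ p1, p1⊥
    [⅋]  ⊢ (p0 ⅋ p0⊥)
      [Ax]  ⊢ p0, p0⊥
  [⊗]  ⊢ p0, p1, ((p0⊥ ⊗ (p0 ⅋ p0⊥)) ⊗ p1⊥)
    [⊗]  ⊢ p0, (p0⊥ ⊗ (p0 ⅋ p0⊥))
      [Ax]  ⊢ p0, p0⊥
      [⅋]  ⊢ (p0 ⅋ p0⊥)
        [Ax]  ⊢ p0, p0⊥
    [Ax]  ⊢ p1, p1⊥

Result: YES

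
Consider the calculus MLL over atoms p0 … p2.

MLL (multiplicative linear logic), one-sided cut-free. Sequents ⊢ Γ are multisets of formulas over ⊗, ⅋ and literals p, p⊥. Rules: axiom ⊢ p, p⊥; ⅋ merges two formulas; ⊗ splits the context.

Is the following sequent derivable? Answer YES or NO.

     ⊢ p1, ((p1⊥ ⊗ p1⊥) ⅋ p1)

Proof tree:
[⅋]  ⊢ p1, ((p1⊥ ⊗ p1⊥) ⅋ p1)
  [⊗]  ⊢ p1, p1, (p1⊥ ⊗ p1⊥)
    [Ax]  ⊢ p1, p1⊥
    [Ax]  ⊢ p1, p1⊥

Result: YES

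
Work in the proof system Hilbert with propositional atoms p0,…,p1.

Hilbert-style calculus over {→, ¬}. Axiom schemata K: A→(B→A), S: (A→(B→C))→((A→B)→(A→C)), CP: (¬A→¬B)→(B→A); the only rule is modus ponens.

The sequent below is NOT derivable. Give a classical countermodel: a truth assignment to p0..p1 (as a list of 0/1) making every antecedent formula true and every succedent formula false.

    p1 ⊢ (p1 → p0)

Search for a countermodel by truth-table:
  v=00: Γ:[p1=F] Δ:[(p1 → p0)=T] refutes=False
  v=01: Γ:[p1=T] Δ:[(p1 → p0)=F] refutes=True  ← countermodel

Result: [0, 1]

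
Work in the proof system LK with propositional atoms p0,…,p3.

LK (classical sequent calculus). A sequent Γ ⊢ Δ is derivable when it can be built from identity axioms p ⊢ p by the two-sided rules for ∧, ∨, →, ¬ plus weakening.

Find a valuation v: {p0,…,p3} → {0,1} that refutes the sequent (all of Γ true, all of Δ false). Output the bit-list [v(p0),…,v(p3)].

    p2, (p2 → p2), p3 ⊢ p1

Search for a countermodel by truth-table:
  v=0000: Γ:[p2=F, (p2 → p2)=T, p3=F] Δ:[p1=F] refutes=False
  v=0001: Γ:[p2=F, (p2 → p2)=T, p3=T] Δ:[p1=F] refutes=False
  v=0010: Γ:[p2=T, (p2 → p2)=T, p3=F] Δ:[p1=F] refutes=False
  v=0011: Γ:[p2=T, (p2 → p2)=T, p3=T] Δ:[p1=F] refutes=True  ← countermodel

Result: [0, 0, 1, 1]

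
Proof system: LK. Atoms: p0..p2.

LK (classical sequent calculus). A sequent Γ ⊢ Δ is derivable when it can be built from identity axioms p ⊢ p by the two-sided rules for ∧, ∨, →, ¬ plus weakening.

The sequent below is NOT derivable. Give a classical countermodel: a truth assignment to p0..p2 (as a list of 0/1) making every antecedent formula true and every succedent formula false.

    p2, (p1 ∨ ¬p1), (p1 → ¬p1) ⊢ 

Truth-table refutation:
  v=000: Γ:[p2=F, (p1 ∨ ¬p1)=T, (p1 → ¬p1)=T] Δ:[] refutes=False
  v=001: Γ:[p2=T, (p1 ∨ ¬p1)=T, (p1 → ¬p1)=T] Δ:[] refutes=True  ← countermodel

Result: [0, 0, 1]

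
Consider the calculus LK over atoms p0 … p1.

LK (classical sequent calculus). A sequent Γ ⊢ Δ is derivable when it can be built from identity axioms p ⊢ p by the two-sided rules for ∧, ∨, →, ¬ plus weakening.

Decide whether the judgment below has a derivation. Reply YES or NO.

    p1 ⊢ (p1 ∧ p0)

Search for a countermodel by truth-table:
  v=00: Γ:[p1=F] Δ:[(p1 ∧ p0)=F] refutes=False
  v=01: Γ:[p1=T] Δ:[(p1 ∧ p0)=F] refutes=True  ← countermodel

Result: NO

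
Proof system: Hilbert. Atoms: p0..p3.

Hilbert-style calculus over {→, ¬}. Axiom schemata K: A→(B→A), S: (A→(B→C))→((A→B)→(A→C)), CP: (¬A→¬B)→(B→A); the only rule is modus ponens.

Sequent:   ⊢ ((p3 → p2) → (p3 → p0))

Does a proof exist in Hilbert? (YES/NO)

Truth-table refutation:
  v=0000: Γ:[] Δ:[((p3 → p2) → (p3 → p0))=T] refutes=False
  v=0001: Γ:[] Δ:[((p3 → p2) → (p3 → p0))=T] refutes=False
  v=0010: Γ:[] Δ:[((p3 → p2) → (p3 → p0))=T] refutes=False
  v=0011: Γ:[] Δ:[((p3 → p2) → (p3 → p0))=F] refutes=True  ← countermodel

Result: NO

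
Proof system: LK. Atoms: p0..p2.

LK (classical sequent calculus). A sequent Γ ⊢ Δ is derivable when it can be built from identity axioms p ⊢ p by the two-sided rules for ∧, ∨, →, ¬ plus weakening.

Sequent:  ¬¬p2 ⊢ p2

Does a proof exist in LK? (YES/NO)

Derivation (root first):
[¬L] ¬¬p2 ⊢ p2
  [¬R]  ⊢ p2, ¬p2
    [Ax] p2 ⊢ p2

Result: YES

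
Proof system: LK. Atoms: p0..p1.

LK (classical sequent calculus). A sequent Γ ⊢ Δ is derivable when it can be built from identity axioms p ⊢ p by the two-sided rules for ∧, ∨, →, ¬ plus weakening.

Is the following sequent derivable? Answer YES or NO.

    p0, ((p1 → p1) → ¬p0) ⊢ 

Proof tree:
[→L] p0, ((p1 → p1) → ¬p0) ⊢ 
  [→R]  ⊢ (p1 → p1)
    [Ax] p1 ⊢ p1
  [¬L] p0, ¬p0 ⊢ 
    [Ax] p0 ⊢ p0

Result: YES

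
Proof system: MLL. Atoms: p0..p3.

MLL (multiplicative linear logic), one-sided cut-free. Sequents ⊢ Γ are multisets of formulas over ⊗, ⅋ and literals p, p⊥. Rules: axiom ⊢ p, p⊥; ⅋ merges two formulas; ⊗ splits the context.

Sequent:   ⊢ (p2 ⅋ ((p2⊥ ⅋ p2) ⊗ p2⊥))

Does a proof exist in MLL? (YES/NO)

Derivation trace:
[⅋]  ⊢ (p2 ⅋ ((p2⊥ ⅋ p2) ⊗ p2⊥))
  [⊗]  ⊢ p2, ((p2⊥ ⅋ p2) ⊗ p2⊥)
    [⅋]  ⊢ (p2⊥ ⅋ p2)
      [Ax]  ⊢ p2, p2⊥
    [Ax]  ⊢ p2, p2⊥

Result: YES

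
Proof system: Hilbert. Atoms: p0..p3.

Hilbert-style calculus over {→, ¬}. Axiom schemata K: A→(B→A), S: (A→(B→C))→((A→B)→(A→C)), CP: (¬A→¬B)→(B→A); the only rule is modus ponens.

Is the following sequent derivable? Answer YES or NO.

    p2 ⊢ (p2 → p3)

Enumerate valuations to refute Γ ⊢ Δ:
  v=0000: Γ:[p2=F] Δ:[(p2 → p3)=T] refutes=False
  v=0001: Γ:[p2=F] Δ:[(p2 → p3)=T] refutes=False
  v=0010: Γ:[p2=T] Δ:[(p2 → p3)=F] refutes=True  ← countermodel

Result: NO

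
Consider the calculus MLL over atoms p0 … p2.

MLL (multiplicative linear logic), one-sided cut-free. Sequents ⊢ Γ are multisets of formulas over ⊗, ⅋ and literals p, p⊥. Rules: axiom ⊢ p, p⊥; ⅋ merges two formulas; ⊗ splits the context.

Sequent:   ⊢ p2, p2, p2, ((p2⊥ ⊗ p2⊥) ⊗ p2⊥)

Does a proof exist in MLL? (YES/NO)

Proof tree:
[⊗]  ⊢ p2, p2, p2, ((p2⊥ ⊗ p2⊥) ⊗ p2⊥)
  [⊗]  ⊢ p2, p2, (p2⊥ ⊗ p2⊥)
    [Ax]  ⊢ p2, p2⊥
    [Ax]  ⊢ p2, p2⊥
  [Ax]  ⊢ p2, p2⊥

Result: YES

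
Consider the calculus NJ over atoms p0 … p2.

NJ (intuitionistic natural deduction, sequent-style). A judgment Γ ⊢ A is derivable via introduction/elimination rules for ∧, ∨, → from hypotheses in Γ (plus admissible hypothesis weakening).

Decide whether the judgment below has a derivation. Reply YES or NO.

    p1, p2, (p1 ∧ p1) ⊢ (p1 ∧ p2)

Proof tree:
[∧I] p1, p2, (p1 ∧ p1) ⊢ (p1 ∧ p2)
  [Ax] p1 ⊢ p1
  [Wk] p2, (p1 ∧ p1) ⊢ p2
    [Ax] p2 ⊢ p2

Result: YES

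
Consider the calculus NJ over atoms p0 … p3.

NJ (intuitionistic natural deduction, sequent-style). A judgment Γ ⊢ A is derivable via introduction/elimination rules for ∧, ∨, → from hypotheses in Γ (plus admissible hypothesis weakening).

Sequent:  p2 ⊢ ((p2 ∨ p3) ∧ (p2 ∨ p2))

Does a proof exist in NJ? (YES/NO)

Derivation trace:
[∧I] p2 ⊢ ((p2 ∨ p3) ∧ (p2 ∨ p2))
  [∨I₁] p2 ⊢ (p2 ∨ p3)
    [Ax] p2 ⊢ p2
  [∨I₂] p2 ⊢ (p2 ∨ p2)
    [Ax] p2 ⊢ p2

Result: YES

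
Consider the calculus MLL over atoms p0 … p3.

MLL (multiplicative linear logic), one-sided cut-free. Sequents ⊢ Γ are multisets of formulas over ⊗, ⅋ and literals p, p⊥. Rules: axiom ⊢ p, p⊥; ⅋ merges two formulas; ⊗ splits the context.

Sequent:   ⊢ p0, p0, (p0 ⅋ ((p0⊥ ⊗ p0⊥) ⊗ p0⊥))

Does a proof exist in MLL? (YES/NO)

Derivation (root first):
[⅋]  ⊢ p0, p0, (p0 ⅋ ((p0⊥ ⊗ p0⊥) ⊗ p0⊥))
  [⊗]  ⊢ p0, p0, p0, ((p0⊥ ⊗ p0⊥) ⊗ p0⊥)
    [⊗]  ⊢ p0, p0, (p0⊥ ⊗ p0⊥)
      [Ax]  ⊢ p0, p0⊥
      [Ax]  ⊢ p0, p0⊥
    [Ax]  ⊢ p0, p0⊥

Result: YES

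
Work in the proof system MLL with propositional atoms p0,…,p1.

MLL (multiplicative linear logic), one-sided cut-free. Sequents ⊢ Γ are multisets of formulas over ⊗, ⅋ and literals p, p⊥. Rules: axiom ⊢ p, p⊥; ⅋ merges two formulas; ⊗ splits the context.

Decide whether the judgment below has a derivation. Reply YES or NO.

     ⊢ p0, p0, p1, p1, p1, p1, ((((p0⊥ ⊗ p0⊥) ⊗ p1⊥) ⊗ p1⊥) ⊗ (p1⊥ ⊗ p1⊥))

Derivation trace:
[⊗]  ⊢ p0, p0, p1, p1, p1, p1, ((((p0⊥ ⊗ p0⊥) ⊗ p1⊥) ⊗ p1⊥) ⊗ (p1⊥ ⊗ p1⊥))
  [⊗]  ⊢ p0, p0, p1, p1, (((p0⊥ ⊗ p0⊥) ⊗ p1⊥) ⊗ p1⊥)
    [⊗]  ⊢ p0, p0, p1, ((p0⊥ ⊗ p0⊥) ⊗ p1⊥)
      [⊗]  ⊢ p0, p0, (p0⊥ ⊗ p0⊥)
        [Ax]  ⊢ p0, p0⊥
        [Ax]  ⊢ p0, p0⊥
      [Ax]  ⊢ p1, p1⊥
    [Ax]  ⊢ p1, p1⊥
  [⊗]  ⊢ p1, p1, (p1⊥ ⊗ p1⊥)
    [Ax]  ⊢ p1, p1⊥
    [Ax]  ⊢ p1, p1⊥

Result: YES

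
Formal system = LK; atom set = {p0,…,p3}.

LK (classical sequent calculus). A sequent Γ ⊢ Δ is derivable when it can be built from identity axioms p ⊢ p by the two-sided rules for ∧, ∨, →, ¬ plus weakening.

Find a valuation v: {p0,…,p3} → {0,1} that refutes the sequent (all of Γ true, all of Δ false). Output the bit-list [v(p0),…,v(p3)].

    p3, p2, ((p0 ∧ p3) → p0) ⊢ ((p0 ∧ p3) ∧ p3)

Truth-table refutation:
  v=0000: Γ:[p3=F, p2=F, ((p0 ∧ p3) → p0)=T] Δ:[((p0 ∧ p3) ∧ p3)=F] refutes=False
  v=0001: Γ:[p3=T, p2=F, ((p0 ∧ p3) → p0)=T] Δ:[((p0 ∧ p3) ∧ p3)=F] refutes=False
  v=0010: Γ:[p3=F, p2=T, ((p0 ∧ p3) → p0)=T] Δ:[((p0 ∧ p3) ∧ p3)=F] refutes=False
  v=0011: Γ:[p3=T, p2=T, ((p0 ∧ p3) → p0)=T] Δ:[((p0 ∧ p3) ∧ p3)=F] refutes=True  ← countermodel

Result: [0, 0, 1, 1]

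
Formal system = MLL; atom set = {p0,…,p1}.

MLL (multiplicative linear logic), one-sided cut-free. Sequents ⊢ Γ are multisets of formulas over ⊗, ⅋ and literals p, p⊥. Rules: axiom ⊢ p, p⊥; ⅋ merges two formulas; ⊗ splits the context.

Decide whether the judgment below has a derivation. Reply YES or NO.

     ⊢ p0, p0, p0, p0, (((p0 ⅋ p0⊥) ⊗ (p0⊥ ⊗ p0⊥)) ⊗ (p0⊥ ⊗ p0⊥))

Derivation (root first):
[⊗]  ⊢ p0, p0, p0, p0, (((p0 ⅋ p0⊥) ⊗ (p0⊥ ⊗ p0⊥)) ⊗ (p0⊥ ⊗ p0⊥))
  [⊗]  ⊢ p0, p0, ((p0 ⅋ p0⊥) ⊗ (p0⊥ ⊗ p0⊥))
    [⅋]  ⊢ (p0 ⅋ p0⊥)
      [Ax]  ⊢ p0, p0⊥
    [⊗]  ⊢ p0, p0, (p0⊥ ⊗ p0⊥)
      [Ax]  ⊢ p0, p0⊥
      [Ax]  ⊢ p0, p0⊥
  [⊗]  ⊢ p0, p0, (p0⊥ ⊗ p0⊥)
    [Ax]  ⊢ p0, p0⊥
    [Ax]  ⊢ p0, p0⊥

Result: YES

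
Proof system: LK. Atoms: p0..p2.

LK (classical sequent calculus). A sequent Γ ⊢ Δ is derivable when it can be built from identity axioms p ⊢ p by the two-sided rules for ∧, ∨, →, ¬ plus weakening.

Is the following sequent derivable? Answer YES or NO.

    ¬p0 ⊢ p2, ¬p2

Derivation (root first):
[¬L] ¬p0 ⊢ p2, ¬p2
  [¬R]  ⊢ p2, p0, ¬p2
    [WR] p2 ⊢ p2, p0
      [Ax] p2 ⊢ p2

Result: YES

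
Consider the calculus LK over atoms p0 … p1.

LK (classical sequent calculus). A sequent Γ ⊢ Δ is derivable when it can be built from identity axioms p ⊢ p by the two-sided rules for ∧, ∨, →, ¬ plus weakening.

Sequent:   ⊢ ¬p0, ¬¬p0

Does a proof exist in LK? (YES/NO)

Proof tree:
[¬R]  ⊢ ¬p0, ¬¬p0
  [¬L] ¬p0 ⊢ ¬p0
    [¬R]  ⊢ p0, ¬p0
      [Ax] p0 ⊢ p0

Result: YES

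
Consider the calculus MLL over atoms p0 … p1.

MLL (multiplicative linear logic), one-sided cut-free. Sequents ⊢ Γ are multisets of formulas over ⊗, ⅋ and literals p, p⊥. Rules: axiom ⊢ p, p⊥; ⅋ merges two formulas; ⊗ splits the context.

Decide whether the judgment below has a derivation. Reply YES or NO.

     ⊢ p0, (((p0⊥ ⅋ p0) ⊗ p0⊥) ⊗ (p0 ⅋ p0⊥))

Derivation trace:
[⊗]  ⊢ p0, (((p0⊥ ⅋ p0) ⊗ p0⊥) ⊗ (p0 ⅋ p0⊥))
  [⊗]  ⊢ p0, ((p0⊥ ⅋ p0) ⊗ p0⊥)
    [⅋]  ⊢ (p0⊥ ⅋ p0)
      [Ax]  ⊢ p0, p0⊥
    [Ax]  ⊢ p0, p0⊥
  [⅋]  ⊢ (p0 ⅋ p0⊥)
    [Ax]  ⊢ p0, p0⊥

Result: YES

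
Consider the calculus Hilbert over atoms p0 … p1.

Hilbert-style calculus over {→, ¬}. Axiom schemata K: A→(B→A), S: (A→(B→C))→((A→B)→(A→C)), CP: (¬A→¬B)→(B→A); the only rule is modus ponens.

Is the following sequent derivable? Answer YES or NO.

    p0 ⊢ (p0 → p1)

Search for a countermodel by truth-table:
  v=00: Γ:[p0=F] Δ:[(p0 → p1)=T] refutes=False
  v=01: Γ:[p0=F] Δ:[(p0 → p1)=T] refutes=False
  v=10: Γ:[p0=T] Δ:[(p0 → p1)=F] refutes=True  ← countermodel

Result: NO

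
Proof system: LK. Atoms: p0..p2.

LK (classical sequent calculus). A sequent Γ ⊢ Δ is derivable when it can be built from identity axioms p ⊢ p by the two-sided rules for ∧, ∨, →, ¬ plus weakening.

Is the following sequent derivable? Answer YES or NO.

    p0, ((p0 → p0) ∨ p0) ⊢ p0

Proof tree:
[∨L] p0, ((p0 → p0) ∨ p0) ⊢ p0
  [→L] p0, (p0 → p0) ⊢ p0
    [Ax] p0 ⊢ p0
    [Ax] p0 ⊢ p0
  [Ax] p0 ⊢ p0

Result: YES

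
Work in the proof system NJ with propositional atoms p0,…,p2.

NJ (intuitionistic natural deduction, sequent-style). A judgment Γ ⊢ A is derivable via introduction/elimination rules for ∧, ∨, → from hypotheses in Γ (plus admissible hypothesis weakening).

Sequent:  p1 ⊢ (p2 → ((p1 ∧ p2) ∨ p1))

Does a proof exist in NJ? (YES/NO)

Derivation trace:
[→I] p1 ⊢ (p2 → ((p1 ∧ p2) ∨ p1))
  [∨I₁] p1, p2 ⊢ ((p1 ∧ p2) ∨ p1)
    [∧I] p1, p2 ⊢ (p1 ∧ p2)
      [Ax] p1 ⊢ p1
      [Ax] p2 ⊢ p2

Result: YES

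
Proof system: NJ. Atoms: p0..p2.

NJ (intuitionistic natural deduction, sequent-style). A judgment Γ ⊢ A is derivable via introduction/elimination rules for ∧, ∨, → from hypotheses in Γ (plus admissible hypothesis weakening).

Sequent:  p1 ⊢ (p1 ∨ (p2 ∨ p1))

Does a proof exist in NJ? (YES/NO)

Derivation trace:
[∨I₂] p1 ⊢ (p1 ∨ (p2 ∨ p1))
  [∨I₂] p1 ⊢ (p2 ∨ p1)
    [Ax] p1 ⊢ p1

Result: YES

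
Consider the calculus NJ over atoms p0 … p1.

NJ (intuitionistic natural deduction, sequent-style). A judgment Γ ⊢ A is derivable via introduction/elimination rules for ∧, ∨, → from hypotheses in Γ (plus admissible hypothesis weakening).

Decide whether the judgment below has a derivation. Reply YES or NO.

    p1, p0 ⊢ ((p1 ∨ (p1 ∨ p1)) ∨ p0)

Derivation (root first):
[∨I₁] p1, p0 ⊢ ((p1 ∨ (p1 ∨ p1)) ∨ p0)
  [∨I₂] p1, p0 ⊢ (p1 ∨ (p1 ∨ p1))
    [∨I₁] p1, p0 ⊢ (p1 ∨ p1)
      [Wk] p1, p0 ⊢ p1
        [Ax] p1 ⊢ p1

Result: YES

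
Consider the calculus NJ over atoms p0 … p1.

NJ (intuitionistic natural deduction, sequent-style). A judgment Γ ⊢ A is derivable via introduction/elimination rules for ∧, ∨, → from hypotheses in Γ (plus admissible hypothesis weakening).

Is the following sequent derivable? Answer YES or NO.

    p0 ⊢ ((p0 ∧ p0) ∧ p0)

Proof tree:
[∧I] p0 ⊢ ((p0 ∧ p0) ∧ p0)
  [∧I] p0 ⊢ (p0 ∧ p0)
    [Ax] p0 ⊢ p0
    [Ax] p0 ⊢ p0
  [Ax] p0 ⊢ p0

Result: YES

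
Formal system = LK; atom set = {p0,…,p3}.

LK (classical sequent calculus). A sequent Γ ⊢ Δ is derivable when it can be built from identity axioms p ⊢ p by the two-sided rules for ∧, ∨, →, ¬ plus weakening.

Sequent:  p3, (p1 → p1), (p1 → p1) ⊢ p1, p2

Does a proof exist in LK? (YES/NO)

Enumerate valuations to refute Γ ⊢ Δ:
  v=0000: Γ:[p3=F, (p1 → p1)=T, (p1 → p1)=T] Δ:[p1=F, p2=F] refutes=False
  v=0001: Γ:[p3=T, (p1 → p1)=T, (p1 → p1)=T] Δ:[p1=F, p2=F] refutes=True  ← countermodel

Result: NO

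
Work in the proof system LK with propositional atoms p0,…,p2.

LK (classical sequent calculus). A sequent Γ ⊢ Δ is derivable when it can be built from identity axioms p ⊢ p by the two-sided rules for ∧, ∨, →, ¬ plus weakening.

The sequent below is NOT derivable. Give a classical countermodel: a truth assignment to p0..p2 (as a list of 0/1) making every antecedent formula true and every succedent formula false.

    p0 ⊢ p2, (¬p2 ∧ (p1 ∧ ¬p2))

Truth-table refutation:
  v=000: Γ:[p0=F] Δ:[p2=F, (¬p2 ∧ (p1 ∧ ¬p2))=F] refutes=False
  v=001: Γ:[p0=F] Δ:[p2=T, (¬p2 ∧ (p1 ∧ ¬p2))=F] refutes=False
  v=010: Γ:[p0=F] Δ:[p2=F, (¬p2 ∧ (p1 ∧ ¬p2))=T] refutes=False
  v=011: Γ:[p0=F] Δ:[p2=T, (¬p2 ∧ (p1 ∧ ¬p2))=F] refutes=False
  v=100: Γ:[p0=T] Δ:[p2=F, (¬p2 ∧ (p1 ∧ ¬p2))=F] refutes=True  ← countermodel

Result: [1, 0, 0]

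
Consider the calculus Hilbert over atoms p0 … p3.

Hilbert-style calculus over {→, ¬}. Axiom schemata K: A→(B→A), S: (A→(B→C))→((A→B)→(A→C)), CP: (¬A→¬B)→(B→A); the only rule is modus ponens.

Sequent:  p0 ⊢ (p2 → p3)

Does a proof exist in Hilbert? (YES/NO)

Search for a countermodel by truth-table:
  v=0000: Γ:[p0=F] Δ:[(p2 → p3)=T] refutes=False
  v=0001: Γ:[p0=F] Δ:[(p2 → p3)=T] refutes=False
  v=0010: Γ:[p0=F] Δ:[(p2 → p3)=F] refutes=False
  v=0011: Γ:[p0=F] Δ:[(p2 → p3)=T] refutes=False
  v=0100: Γ:[p0=F] Δ:[(p2 → p3)=T] refutes=False
  v=0101: Γ:[p0=F] Δ:[(p2 → p3)=T] refutes=False
  v=0110: Γ:[p0=F] Δ:[(p2 → p3)=F] refutes=False
  v=0111: Γ:[p0=F] Δ:[(p2 → p3)=T] refutes=False
  v=1000: Γ:[p0=T] Δ:[(p2 → p3)=T] refutes=False
  v=1001: Γ:[p0=T] Δ:[(p2 → p3)=T] refutes=False
  v=1010: Γ:[p0=T] Δ:[(p2 → p3)=F] refutes=True  ← countermodel

Result: NO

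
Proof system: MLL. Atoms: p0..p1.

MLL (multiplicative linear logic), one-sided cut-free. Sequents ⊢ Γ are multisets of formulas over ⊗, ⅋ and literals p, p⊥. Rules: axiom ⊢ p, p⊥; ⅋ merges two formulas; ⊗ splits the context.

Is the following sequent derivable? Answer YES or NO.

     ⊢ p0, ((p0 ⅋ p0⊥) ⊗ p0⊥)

Proof tree:
[⊗]  ⊢ p0, ((p0 ⅋ p0⊥) ⊗ p0⊥)
  [⅋]  ⊢ (p0 ⅋ p0⊥)
    [Ax]  ⊢ p0, p0⊥
  [Ax]  ⊢ p0, p0⊥

Result: YES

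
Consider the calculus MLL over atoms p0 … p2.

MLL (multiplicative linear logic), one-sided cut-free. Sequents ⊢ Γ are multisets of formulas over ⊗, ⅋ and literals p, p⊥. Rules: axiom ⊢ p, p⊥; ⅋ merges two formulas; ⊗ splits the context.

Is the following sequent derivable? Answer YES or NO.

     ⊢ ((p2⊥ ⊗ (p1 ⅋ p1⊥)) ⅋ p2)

Derivation (root first):
[⅋]  ⊢ ((p2⊥ ⊗ (p1 ⅋ p1⊥)) ⅋ p2)
  [⊗]  ⊢ p2, (p2⊥ ⊗ (p1 ⅋ p1⊥))
    [Ax]  ⊢ p2, p2⊥
    [⅋]  ⊢ (p1 ⅋ p1⊥)
      [Ax]  ⊢ p1, p1⊥

Result: YES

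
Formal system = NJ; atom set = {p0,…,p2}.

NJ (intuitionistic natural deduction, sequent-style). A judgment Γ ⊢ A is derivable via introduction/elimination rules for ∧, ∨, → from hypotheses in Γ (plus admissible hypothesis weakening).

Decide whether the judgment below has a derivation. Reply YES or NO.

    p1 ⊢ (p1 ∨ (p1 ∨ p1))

Derivation trace:
[∨I₂] p1 ⊢ (p1 ∨ (p1 ∨ p1))
  [∨I₁] p1 ⊢ (p1 ∨ p1)
    [Ax] p1 ⊢ p1

Result: YES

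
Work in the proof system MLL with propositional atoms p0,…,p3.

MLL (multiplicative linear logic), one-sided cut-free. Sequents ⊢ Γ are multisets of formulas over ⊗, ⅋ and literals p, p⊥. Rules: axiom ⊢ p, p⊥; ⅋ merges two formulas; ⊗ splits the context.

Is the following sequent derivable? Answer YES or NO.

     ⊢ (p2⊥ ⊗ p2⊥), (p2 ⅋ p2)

Proof tree:
[⅋]  ⊢ (p2⊥ ⊗ p2⊥), (p2 ⅋ p2)
  [⊗]  ⊢ p2, p2, (p2⊥ ⊗ p2⊥)
    [Ax]  ⊢ p2, p2⊥
    [Ax]  ⊢ p2, p2⊥

Result: YES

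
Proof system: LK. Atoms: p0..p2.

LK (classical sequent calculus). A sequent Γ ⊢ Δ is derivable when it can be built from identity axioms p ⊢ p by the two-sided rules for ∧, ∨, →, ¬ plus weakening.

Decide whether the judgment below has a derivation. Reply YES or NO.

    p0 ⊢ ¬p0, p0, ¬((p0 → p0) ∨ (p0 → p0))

Derivation (root first):
[¬R] p0 ⊢ ¬p0, p0, ¬((p0 → p0) ∨ (p0 → p0))
  [∨L] p0, ((p0 → p0) ∨ (p0 → p0)) ⊢ ¬p0, p0
    [¬R] (p0 → p0) ⊢ p0, ¬p0
      [→L] p0, (p0 → p0) ⊢ p0
        [Ax] p0 ⊢ p0
        [Ax] p0 ⊢ p0
    [→L] p0, (p0 → p0) ⊢ p0
      [Ax] p0 ⊢ p0
      [Ax] p0 ⊢ p0

Result: YES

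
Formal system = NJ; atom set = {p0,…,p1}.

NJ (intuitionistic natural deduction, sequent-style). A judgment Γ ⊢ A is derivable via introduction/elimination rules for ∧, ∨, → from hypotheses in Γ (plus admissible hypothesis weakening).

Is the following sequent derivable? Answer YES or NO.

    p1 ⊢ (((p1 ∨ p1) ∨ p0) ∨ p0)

Derivation trace:
[∨I₁] p1 ⊢ (((p1 ∨ p1) ∨ p0) ∨ p0)
  [∨I₁] p1 ⊢ ((p1 ∨ p1) ∨ p0)
    [∨I₂] p1 ⊢ (p1 ∨ p1)
      [Ax] p1 ⊢ p1

Result: YES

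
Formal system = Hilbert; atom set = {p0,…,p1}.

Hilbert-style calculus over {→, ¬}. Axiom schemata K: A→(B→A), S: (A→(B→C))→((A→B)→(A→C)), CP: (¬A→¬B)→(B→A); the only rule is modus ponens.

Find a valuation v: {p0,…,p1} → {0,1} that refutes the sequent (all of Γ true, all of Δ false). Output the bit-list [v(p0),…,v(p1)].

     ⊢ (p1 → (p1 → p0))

Search for a countermodel by truth-table:
  v=00: Γ:[] Δ:[(p1 → (p1 → p0))=T] refutes=False
  v=01: Γ:[] Δ:[(p1 → (p1 → p0))=F] refutes=True  ← countermodel

Result: [0, 1]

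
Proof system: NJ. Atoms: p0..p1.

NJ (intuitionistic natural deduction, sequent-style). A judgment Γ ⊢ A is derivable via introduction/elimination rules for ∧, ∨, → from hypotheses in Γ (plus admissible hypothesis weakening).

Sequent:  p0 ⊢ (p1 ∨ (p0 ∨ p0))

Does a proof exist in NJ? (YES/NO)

Proof tree:
[∨I₂] p0 ⊢ (p1 ∨ (p0 ∨ p0))
  [∨I₂] p0 ⊢ (p0 ∨ p0)
    [Ax] p0 ⊢ p0

Result: YES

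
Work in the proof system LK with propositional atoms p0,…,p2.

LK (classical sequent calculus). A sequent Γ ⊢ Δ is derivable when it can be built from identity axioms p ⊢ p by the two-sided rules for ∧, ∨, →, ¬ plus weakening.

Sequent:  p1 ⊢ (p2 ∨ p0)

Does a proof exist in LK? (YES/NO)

Enumerate valuations to refute Γ ⊢ Δ:
  v=000: Γ:[p1=F] Δ:[(p2 ∨ p0)=F] refutes=False
  v=001: Γ:[p1=F] Δ:[(p2 ∨ p0)=T] refutes=False
  v=010: Γ:[p1=T] Δ:[(p2 ∨ p0)=F] refutes=True  ← countermodel

Result: NO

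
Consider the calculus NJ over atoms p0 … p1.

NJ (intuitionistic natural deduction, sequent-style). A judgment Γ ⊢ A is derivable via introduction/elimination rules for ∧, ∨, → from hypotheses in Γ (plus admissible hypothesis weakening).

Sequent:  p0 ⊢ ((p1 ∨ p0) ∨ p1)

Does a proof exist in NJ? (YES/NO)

Proof tree:
[∨I₁] p0 ⊢ ((p1 ∨ p0) ∨ p1)
  [∨I₂] p0 ⊢ (p1 ∨ p0)
    [Ax] p0 ⊢ p0

Result: YES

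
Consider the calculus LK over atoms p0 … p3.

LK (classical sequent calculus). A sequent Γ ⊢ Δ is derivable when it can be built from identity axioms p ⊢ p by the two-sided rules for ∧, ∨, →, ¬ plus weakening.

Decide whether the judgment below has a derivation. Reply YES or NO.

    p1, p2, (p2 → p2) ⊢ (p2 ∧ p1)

Proof tree:
[∧R] p1, p2, (p2 → p2) ⊢ (p2 ∧ p1)
  [→L] p2, (p2 → p2) ⊢ p2
    [Ax] p2 ⊢ p2
    [Ax] p2 ⊢ p2
  [Ax] p1 ⊢ p1

Result: YES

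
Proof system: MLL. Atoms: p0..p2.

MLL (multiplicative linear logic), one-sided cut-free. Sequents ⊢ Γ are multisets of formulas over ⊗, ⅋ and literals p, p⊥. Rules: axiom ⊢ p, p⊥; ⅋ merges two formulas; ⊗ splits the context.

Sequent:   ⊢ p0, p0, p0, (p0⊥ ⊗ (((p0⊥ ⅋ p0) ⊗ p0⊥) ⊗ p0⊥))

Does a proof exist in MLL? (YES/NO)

Derivation trace:
[⊗]  ⊢ p0, p0, p0, (p0⊥ ⊗ (((p0⊥ ⅋ p0) ⊗ p0⊥) ⊗ p0⊥))
  [Ax]  ⊢ p0, p0⊥
  [⊗]  ⊢ p0, p0, (((p0⊥ ⅋ p0) ⊗ p0⊥) ⊗ p0⊥)
    [⊗]  ⊢ p0, ((p0⊥ ⅋ p0) ⊗ p0⊥)
      [⅋]  ⊢ (p0⊥ ⅋ p0)
        [Ax]  ⊢ p0, p0⊥
      [Ax]  ⊢ p0, p0⊥
    [Ax]  ⊢ p0, p0⊥

Result: YES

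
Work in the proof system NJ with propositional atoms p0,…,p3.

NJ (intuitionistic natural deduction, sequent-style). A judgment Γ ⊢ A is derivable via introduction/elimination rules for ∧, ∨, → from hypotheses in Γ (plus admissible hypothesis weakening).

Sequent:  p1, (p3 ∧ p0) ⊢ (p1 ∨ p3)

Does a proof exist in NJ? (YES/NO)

Derivation (root first):
[Wk] p1, (p3 ∧ p0) ⊢ (p1 ∨ p3)
  [∨I₁] p1 ⊢ (p1 ∨ p3)
    [Ax] p1 ⊢ p1

Result: YES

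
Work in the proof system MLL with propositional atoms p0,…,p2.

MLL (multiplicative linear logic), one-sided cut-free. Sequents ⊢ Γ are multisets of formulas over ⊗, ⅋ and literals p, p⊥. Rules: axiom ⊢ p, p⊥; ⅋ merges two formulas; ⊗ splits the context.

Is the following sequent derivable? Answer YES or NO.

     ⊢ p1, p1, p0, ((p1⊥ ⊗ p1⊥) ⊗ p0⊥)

Derivation trace:
[⊗]  ⊢ p1, p1, p0, ((p1⊥ ⊗ p1⊥) ⊗ p0⊥)
  [⊗]  ⊢ p1, p1, (p1⊥ ⊗ p1⊥)
    [Ax]  ⊢ p1, p1⊥
    [Ax]  ⊢ p1, p1⊥
  [Ax]  ⊢ p0, p0⊥

Result: YES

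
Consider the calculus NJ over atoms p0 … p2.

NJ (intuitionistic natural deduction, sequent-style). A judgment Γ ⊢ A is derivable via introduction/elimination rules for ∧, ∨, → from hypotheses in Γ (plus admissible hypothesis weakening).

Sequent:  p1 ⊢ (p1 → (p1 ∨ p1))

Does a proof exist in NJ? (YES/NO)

Derivation (root first):
[Wk] p1 ⊢ (p1 → (p1 ∨ p1))
  [→I]  ⊢ (p1 → (p1 ∨ p1))
    [∨I₁] p1 ⊢ (p1 ∨ p1)
      [Ax] p1 ⊢ p1

Result: YES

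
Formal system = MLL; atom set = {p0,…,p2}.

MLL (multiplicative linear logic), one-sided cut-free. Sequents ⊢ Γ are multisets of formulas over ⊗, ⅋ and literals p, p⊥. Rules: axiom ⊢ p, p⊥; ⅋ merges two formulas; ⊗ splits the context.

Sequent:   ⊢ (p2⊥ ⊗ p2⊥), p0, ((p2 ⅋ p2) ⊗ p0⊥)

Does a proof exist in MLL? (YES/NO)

Proof tree:
[⊗]  ⊢ (p2⊥ ⊗ p2⊥), p0, ((p2 ⅋ p2) ⊗ p0⊥)
  [⅋]  ⊢ (p2⊥ ⊗ p2⊥), (p2 ⅋ p2)
    [⊗]  ⊢ p2, p2, (p2⊥ ⊗ p2⊥)
      [Ax]  ⊢ p2, p2⊥
      [Ax]  ⊢ p2, p2⊥
  [Ax]  ⊢ p0, p0⊥

Result: YES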